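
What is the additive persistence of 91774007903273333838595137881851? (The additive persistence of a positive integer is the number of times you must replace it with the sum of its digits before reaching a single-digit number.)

3

91774007903273333838595137881851 → 148 → 13 → 4 (3 steps)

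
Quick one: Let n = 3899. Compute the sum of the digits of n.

29

3+8+9+9 = 29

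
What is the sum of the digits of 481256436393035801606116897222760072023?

4+8+1+2+5+6+4+3+6+3+9+3+0+3+5+8+0+1+6+0+6+1+1+6+8+9+7+2+2+2+7+6+0+0+7+2+0+2+3 = 148

148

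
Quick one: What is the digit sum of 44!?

44! = 2658271574788448768043625811014615890319638528000000000
Sum of its 55 digits: 216.

216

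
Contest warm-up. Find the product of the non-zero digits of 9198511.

3240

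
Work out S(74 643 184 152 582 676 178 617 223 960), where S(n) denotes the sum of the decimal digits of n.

7+4+6+4+3+1+8+4+1+5+2+5+8+2+6+7+6+1+7+8+6+1+7+2+2+3+9+6+0 = 131

131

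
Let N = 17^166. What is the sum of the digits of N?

17^166 = 1796887753442786045528628901285448769636680828221515775638120021065150859959881501792426084997540296943670659512606049183272534262881416190803138689832818942110010779350131100722197732791372009970999740769
Sum of its 205 digits: 928.

928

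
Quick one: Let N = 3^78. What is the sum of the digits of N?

3^78 = 16423203268260658146231467800709255289
Sum of its 38 digits: 153.

153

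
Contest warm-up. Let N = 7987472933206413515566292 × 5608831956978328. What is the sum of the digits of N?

182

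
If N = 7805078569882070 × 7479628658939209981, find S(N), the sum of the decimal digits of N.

167

7805078569882070 × 7479628658939209981 = 58379089356562194147684506136940670
Sum of its 35 digits: 167.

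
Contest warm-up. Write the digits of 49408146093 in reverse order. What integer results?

39064180494

Reversing 49408146093 gives 39064180494.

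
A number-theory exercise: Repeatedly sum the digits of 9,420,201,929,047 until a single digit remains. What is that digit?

9+4+2+0+2+0+1+9+2+9+0+4+7 = 49
4+9 = 13
1+3 = 4
(Equivalently, 9,420,201,929,047 mod 9 = 4.)

4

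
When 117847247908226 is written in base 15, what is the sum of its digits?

88

117847247908226 in base 15 is D95726173DBB.
Digit sum: 13+9+5+7+2+6+1+7+3+13+11+11 = 88.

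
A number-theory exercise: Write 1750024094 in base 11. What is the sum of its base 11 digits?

34

1750024094 in base 11 is 818930005.
Digit sum: 8+1+8+9+3+0+0+0+5 = 34.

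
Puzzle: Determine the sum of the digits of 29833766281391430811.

2+9+8+3+3+7+6+6+2+8+1+3+9+1+4+3+0+8+1+1 = 85

85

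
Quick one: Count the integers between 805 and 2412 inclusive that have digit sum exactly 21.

55

The integers in [805, 2412] that have digit sum exactly 21: 849, 858, 867, 876, 885, 894, …, 2388, 2397.
55 qualify.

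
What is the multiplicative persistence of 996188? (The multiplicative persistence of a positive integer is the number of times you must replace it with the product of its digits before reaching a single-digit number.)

2

996188 → 31104 → 0 (2 steps)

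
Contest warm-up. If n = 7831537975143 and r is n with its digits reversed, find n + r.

Reverse of 7831537975143 is 3415797351387.
7831537975143 + 3415797351387 = 11247335326530

11247335326530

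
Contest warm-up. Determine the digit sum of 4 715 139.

30

4+7+1+5+1+3+9 = 30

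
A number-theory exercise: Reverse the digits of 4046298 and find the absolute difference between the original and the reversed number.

Reverse of 4046298 is 8926404.
|4046298 − 8926404| = 4880106

4880106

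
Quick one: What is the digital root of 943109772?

6

9+4+3+1+0+9+7+7+2 = 42
4+2 = 6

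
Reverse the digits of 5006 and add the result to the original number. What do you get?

11011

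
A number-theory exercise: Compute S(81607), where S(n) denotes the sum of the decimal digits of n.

8+1+6+0+7 = 22

22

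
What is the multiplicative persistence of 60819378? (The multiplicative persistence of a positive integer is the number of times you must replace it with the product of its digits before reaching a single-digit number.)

60819378 → 0 (1 step)

1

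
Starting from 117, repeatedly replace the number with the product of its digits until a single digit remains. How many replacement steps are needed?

1

117 → 7 (1 step)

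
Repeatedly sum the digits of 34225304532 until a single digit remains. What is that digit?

6

3+4+2+2+5+3+0+4+5+3+2 = 33
3+3 = 6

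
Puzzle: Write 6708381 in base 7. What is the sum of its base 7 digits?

6708381 in base 7 is 111006651.
Digit sum: 1+1+1+0+0+6+6+5+1 = 21.

21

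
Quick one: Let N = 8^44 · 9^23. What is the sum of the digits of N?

8^44 · 9^23 = 48254424979666636550784928212651206867003740757269507404201984
Sum of its 62 digits: 279.

279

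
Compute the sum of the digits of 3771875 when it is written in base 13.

35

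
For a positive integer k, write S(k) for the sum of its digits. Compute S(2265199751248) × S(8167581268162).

3721

S(2265199751248) = 2+2+6+5+1+9+9+7+5+1+2+4+8 = 61.
S(8167581268162) = 8+1+6+7+5+8+1+2+6+8+1+6+2 = 61.
61 · 61 = 3721.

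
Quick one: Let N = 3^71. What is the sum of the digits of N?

3^71 = 7509466514979724803946715958257547
Sum of its 34 digits: 180.

180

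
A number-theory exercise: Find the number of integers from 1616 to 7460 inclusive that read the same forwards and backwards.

The integers in [1616, 7460] that read the same forwards and backwards: 1661, 1771, 1881, 1991, 2002, 2112, …, 7337, 7447.
59 qualify.

59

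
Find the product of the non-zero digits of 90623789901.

9×6×2×3×7×8×9×9×1 = 1469664

1469664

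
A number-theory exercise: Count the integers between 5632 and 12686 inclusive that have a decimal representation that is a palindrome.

The integers in [5632, 12686] that have a decimal representation that is a palindrome: 5665, 5775, 5885, 5995, 6006, 6116, …, 12521, 12621.
71 qualify.

71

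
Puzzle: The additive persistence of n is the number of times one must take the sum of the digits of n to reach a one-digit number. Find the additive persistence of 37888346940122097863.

3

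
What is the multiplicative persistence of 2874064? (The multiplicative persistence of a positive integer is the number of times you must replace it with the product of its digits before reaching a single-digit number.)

2874064 → 0 (1 step)

1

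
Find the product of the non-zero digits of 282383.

2304

2×8×2×3×8×3 = 2304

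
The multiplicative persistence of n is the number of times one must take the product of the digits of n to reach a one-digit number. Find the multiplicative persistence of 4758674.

4758674 → 188160 → 0 (2 steps)

2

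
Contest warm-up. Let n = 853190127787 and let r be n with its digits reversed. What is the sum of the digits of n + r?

Reversal of 853190127787 is 787721091358; 853190127787 + 787721091358 = 1640911219145.
Digit sum of 1640911219145: 1+6+4+0+9+1+1+2+1+9+1+4+5 = 44.

44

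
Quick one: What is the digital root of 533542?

4

5+3+3+5+4+2 = 22
2+2 = 4
(Equivalently, 533542 mod 9 = 4.)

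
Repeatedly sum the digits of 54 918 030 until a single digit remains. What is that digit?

5+4+9+1+8+0+3+0 = 30
3+0 = 3

3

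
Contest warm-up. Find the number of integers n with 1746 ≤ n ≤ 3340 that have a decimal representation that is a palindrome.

The integers in [1746, 3340] that have a decimal representation that is a palindrome: 1771, 1881, 1991, 2002, 2112, 2222, …, 3223, 3333.
17 qualify.

17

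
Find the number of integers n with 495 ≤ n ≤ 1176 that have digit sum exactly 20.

The integers in [495, 1176] that have digit sum exactly 20: 497, 569, 578, 587, 596, 659, …, 983, 992.
31 qualify.

31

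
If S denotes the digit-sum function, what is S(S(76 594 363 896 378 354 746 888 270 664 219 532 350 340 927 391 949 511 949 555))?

17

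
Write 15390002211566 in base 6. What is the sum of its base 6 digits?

15390002211566 in base 6 is 52422022554302422.
Digit sum: 5+2+4+2+2+0+2+2+5+5+4+3+0+2+4+2+2 = 46.

46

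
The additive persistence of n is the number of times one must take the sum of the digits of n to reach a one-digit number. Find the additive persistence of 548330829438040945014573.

3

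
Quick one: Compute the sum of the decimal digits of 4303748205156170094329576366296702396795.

181

4+3+0+3+7+4+8+2+0+5+1+5+6+1+7+0+0+9+4+3+2+9+5+7+6+3+6+6+2+9+6+7+0+2+3+9+6+7+9+5 = 181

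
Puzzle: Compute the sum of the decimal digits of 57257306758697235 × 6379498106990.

120

57257306758697235 × 6379498106990 = 365272880078454743401047172650
Sum of its 30 digits: 120.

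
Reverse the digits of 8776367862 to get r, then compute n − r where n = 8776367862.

Reverse of 8776367862 is 2687636778.
8776367862 − 2687636778 = 6088731084

6088731084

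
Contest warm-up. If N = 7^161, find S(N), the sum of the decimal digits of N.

598

7^161 = 11502293424567203005419002873895813644392861937196664479488352698632452958936015243142950266727781146408375872985100271086331587290272007
Sum of its 137 digits: 598.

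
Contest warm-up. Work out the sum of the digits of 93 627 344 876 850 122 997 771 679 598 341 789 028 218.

214

9+3+6+2+7+3+4+4+8+7+6+8+5+0+1+2+2+9+9+7+7+7+1+6+7+9+5+9+8+3+4+1+7+8+9+0+2+8+2+1+8 = 214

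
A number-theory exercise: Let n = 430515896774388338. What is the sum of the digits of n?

92

4+3+0+5+1+5+8+9+6+7+7+4+3+8+8+3+3+8 = 92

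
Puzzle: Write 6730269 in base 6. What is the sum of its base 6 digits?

6730269 in base 6 is 400130353.
Digit sum: 4+0+0+1+3+0+3+5+3 = 19.

19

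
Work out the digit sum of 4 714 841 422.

4+7+1+4+8+4+1+4+2+2 = 37

37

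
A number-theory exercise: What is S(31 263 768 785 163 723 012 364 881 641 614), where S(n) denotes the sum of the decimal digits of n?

133

3+1+2+6+3+7+6+8+7+8+5+1+6+3+7+2+3+0+1+2+3+6+4+8+8+1+6+4+1+6+1+4 = 133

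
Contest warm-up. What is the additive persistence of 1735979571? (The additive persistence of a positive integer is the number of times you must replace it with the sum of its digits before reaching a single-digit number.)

1735979571 → 54 → 9 (2 steps)

2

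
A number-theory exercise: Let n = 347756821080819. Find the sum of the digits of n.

3+4+7+7+5+6+8+2+1+0+8+0+8+1+9 = 69

69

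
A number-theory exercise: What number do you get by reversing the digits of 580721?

Reversing 580721 gives 127085.

127085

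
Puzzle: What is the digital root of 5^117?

8

The digital root of n equals n mod 9 (or 9 when 9 | n), so we need 5^117 mod 9.
5^117 ≡ 8 (mod 9), so the digital root is 8.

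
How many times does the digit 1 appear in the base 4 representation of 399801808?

7

399801808 in base 4 is 113311013313100.
The digit 1 appears 7 times.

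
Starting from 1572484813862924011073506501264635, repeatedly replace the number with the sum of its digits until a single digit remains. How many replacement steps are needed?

1572484813862924011073506501264635 → 129 → 12 → 3 (3 steps)

3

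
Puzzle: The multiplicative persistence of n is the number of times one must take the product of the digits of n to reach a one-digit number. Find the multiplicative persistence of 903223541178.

1

903223541178 → 0 (1 step)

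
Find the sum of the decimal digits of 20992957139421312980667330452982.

141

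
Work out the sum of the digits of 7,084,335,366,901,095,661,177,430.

104

7+0+8+4+3+3+5+3+6+6+9+0+1+0+9+5+6+6+1+1+7+7+4+3+0 = 104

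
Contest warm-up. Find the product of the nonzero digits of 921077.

9×2×1×7×7 = 882

882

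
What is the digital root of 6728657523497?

6+7+2+8+6+5+7+5+2+3+4+9+7 = 71
7+1 = 8

8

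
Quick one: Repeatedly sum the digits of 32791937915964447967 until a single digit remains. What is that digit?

3+2+7+9+1+9+3+7+9+1+5+9+6+4+4+4+7+9+6+7 = 112
1+1+2 = 4
(Equivalently, 32791937915964447967 mod 9 = 4.)

4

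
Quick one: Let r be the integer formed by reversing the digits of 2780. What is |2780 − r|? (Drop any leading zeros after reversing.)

Reverse of 2780 is 872.
|2780 − 872| = 1908

1908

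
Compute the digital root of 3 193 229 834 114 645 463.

6

3+1+9+3+2+2+9+8+3+4+1+1+4+6+4+5+4+6+3 = 78
7+8 = 15
1+5 = 6
(Equivalently, 3 193 229 834 114 645 463 mod 9 = 6.)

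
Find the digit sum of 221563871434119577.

76

2+2+1+5+6+3+8+7+1+4+3+4+1+1+9+5+7+7 = 76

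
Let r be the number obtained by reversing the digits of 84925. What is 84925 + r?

137873

Reverse of 84925 is 52948.
84925 + 52948 = 137873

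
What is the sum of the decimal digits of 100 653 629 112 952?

52

1+0+0+6+5+3+6+2+9+1+1+2+9+5+2 = 52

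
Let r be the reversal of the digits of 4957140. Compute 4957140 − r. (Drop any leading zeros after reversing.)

4539546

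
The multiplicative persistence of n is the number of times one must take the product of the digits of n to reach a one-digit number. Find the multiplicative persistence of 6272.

4

6272 → 168 → 48 → 32 → 6 (4 steps)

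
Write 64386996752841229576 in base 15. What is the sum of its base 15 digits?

64386996752841229576 in base 15 is 9C087D80883C42701.
Digit sum: 9+12+0+8+7+13+8+0+8+8+3+12+4+2+7+0+1 = 102.

102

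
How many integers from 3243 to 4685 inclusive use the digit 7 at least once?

360

The integers in [3243, 4685] that use the digit 7 at least once: 3247, 3257, 3267, 3270, 3271, 3272, …, 4678, 4679.
360 qualify.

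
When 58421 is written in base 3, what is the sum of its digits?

13

58421 in base 3 is 2222010202.
Digit sum: 2+2+2+2+0+1+0+2+0+2 = 13.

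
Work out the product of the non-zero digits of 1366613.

1944

1×3×6×6×6×1×3 = 1944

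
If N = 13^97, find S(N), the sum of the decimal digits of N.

472

13^97 = 1128509381413733515480688613898436566335354787380492102782061492674628447809729431114376724142003723346459533
Sum of its 109 digits: 472.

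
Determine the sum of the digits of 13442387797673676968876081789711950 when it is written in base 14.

202

13442387797673676968876081789711950 in base 14 is 7AC19A19336D1075005AA7B928ABCA.
Digit sum: 7+10+12+1+9+10+1+9+3+3+6+13+1+0+7+5+0+0+5+10+10+7+11+9+2+8+10+11+12+10 = 202.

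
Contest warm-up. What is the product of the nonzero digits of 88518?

2560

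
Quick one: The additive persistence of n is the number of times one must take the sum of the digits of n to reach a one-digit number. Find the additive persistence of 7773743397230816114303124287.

2

7773743397230816114303124287 → 113 → 5 (2 steps)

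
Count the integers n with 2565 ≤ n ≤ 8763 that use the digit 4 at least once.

2392

The integers in [2565, 8763] that use the digit 4 at least once: 2574, 2584, 2594, 2604, 2614, 2624, …, 8749, 8754.
2392 qualify.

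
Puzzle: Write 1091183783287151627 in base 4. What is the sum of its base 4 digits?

53

1091183783287151627 in base 4 is 330210222131322123133311300023.
Digit sum: 3+3+0+2+1+0+2+2+2+1+3+1+3+2+2+1+2+3+1+3+3+3+1+1+3+0+0+0+2+3 = 53.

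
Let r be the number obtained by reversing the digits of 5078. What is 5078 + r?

13783

Reverse of 5078 is 8705.
5078 + 8705 = 13783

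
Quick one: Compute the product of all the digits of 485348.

4×8×5×3×4×8 = 15360

15360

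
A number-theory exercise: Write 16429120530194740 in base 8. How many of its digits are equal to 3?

2

16429120530194740 in base 8 is 722743126513120464.
The digit 3 appears 2 times.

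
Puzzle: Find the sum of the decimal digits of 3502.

10

3+5+0+2 = 10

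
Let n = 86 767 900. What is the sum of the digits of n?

8+6+7+6+7+9+0+0 = 43

43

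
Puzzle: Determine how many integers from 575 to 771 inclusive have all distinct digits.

The integers in [575, 771] that have all distinct digits: 576, 578, 579, 580, 581, 582, …, 768, 769.
147 qualify.

147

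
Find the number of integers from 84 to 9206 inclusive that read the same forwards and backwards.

The integers in [84, 9206] that read the same forwards and backwards: 88, 99, 101, 111, 121, 131, …, 9009, 9119.
174 qualify.

174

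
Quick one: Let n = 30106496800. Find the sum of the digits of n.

3+0+1+0+6+4+9+6+8+0+0 = 37

37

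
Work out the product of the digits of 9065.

9×0×6×5 = 0

0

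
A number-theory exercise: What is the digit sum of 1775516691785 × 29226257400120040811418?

1775516691785 × 29226257400120040811418 = 51891707852318009923368074414801130
Sum of its 35 digits: 138.

138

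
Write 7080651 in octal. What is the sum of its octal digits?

18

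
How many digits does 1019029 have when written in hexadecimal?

1019029 in base 16 is F8C95, which has 5 digits.

5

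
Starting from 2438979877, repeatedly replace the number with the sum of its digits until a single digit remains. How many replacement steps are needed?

3

2438979877 → 64 → 10 → 1 (3 steps)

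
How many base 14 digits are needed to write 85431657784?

10

85431657784 in base 14 is 41C62C2104, which has 10 digits.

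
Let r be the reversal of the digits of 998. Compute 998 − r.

Reverse of 998 is 899.
998 − 899 = 99

99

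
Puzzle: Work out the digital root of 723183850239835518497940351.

6

7+2+3+1+8+3+8+5+0+2+3+9+8+3+5+5+1+8+4+9+7+9+4+0+3+5+1 = 123
1+2+3 = 6
(Equivalently, 723183850239835518497940351 mod 9 = 6.)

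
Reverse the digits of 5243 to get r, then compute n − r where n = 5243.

Reverse of 5243 is 3425.
5243 − 3425 = 1818

1818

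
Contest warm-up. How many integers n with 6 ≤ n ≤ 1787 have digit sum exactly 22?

35

The integers in [6, 1787] that have digit sum exactly 22: 499, 589, 598, 679, 688, 697, …, 1777, 1786.
35 qualify.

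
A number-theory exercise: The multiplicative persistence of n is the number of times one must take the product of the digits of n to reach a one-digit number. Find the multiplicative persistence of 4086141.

1

4086141 → 0 (1 step)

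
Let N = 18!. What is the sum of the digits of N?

18! = 6402373705728000
Sum of its 16 digits: 54.

54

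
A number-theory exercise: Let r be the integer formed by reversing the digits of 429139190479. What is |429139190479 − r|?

Reverse of 429139190479 is 974091931924.
|429139190479 − 974091931924| = 544952741445

544952741445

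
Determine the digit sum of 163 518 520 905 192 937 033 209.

93

1+6+3+5+1+8+5+2+0+9+0+5+1+9+2+9+3+7+0+3+3+2+0+9 = 93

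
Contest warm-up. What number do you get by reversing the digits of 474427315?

513724474

Reversing 474427315 gives 513724474.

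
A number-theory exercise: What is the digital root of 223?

7

2+2+3 = 7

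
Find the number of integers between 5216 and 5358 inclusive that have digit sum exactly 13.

11

The integers in [5216, 5358] that have digit sum exactly 13: 5224, 5233, 5242, 5251, 5260, 5305, …, 5341, 5350.
11 qualify.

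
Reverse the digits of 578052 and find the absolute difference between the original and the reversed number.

Reverse of 578052 is 250875.
|578052 − 250875| = 327177

327177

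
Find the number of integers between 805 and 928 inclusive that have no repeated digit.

The integers in [805, 928] that have no repeated digit: 805, 806, 807, 809, 810, 812, …, 927, 928.
92 qualify.

92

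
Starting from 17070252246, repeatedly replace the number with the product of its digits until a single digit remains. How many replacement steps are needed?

1

17070252246 → 0 (1 step)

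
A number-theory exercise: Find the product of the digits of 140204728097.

0

1×4×0×2×0×4×7×2×8×0×9×7 = 0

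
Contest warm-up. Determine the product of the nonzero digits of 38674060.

24192

3×8×6×7×4×6 = 24192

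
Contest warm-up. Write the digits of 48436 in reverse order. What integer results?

63484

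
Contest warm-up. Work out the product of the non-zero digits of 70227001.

196

7×2×2×7×1 = 196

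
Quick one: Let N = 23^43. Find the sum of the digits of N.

284

23^43 = 35834136918934220777541995677272642015423987712183913488967
Sum of its 59 digits: 284.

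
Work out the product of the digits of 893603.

0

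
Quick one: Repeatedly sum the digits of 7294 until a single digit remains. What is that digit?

7+2+9+4 = 22
2+2 = 4

4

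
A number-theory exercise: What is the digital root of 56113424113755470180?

5+6+1+1+3+4+2+4+1+1+3+7+5+5+4+7+0+1+8+0 = 68
6+8 = 14
1+4 = 5

5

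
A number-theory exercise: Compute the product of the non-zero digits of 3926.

3×9×2×6 = 324

324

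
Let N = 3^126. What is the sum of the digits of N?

234

3^126 = 1310020508637620352391208095712502073964245732475093456566329
Sum of its 61 digits: 234.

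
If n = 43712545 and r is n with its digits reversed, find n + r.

98234279

Reverse of 43712545 is 54521734.
43712545 + 54521734 = 98234279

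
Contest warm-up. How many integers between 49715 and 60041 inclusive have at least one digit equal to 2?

3507

The integers in [49715, 60041] that have at least one digit equal to 2: 49720, 49721, 49722, 49723, 49724, 49725, …, 60029, 60032.
3507 qualify.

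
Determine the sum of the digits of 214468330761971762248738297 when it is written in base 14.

111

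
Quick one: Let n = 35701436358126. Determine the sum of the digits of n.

54

3+5+7+0+1+4+3+6+3+5+8+1+2+6 = 54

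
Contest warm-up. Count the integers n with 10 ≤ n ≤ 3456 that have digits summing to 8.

128

The integers in [10, 3456] that have digits summing to 8: 17, 26, 35, 44, 53, 62, …, 3401, 3410.
128 qualify.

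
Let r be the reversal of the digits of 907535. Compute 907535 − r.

371826

Reverse of 907535 is 535709.
907535 − 535709 = 371826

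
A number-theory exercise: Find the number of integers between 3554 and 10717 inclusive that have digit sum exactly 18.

The integers in [3554, 10717] that have digit sum exactly 18: 3555, 3564, 3573, 3582, 3591, 3609, …, 10683, 10692.
484 qualify.

484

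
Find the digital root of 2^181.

2

The digital root of n equals n mod 9 (or 9 when 9 | n), so we need 2^181 mod 9.
2^181 ≡ 2 (mod 9), so the digital root is 2.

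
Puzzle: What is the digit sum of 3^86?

3^86 = 107752636643058178097424660240453423951129
Sum of its 42 digits: 171.

171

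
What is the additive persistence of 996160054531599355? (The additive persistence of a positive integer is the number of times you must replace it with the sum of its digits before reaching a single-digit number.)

996160054531599355 → 85 → 13 → 4 (3 steps)

3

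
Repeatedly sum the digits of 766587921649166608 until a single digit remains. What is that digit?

7+6+6+5+8+7+9+2+1+6+4+9+1+6+6+6+0+8 = 97
9+7 = 16
1+6 = 7
(Equivalently, 766587921649166608 mod 9 = 7.)

7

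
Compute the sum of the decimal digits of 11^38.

11^38 = 3740434344477351388916475705363381856681
Sum of its 40 digits: 184.

184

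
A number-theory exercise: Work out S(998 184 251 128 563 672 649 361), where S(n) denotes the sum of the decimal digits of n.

116

9+9+8+1+8+4+2+5+1+1+2+8+5+6+3+6+7+2+6+4+9+3+6+1 = 116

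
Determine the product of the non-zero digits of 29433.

648

2×9×4×3×3 = 648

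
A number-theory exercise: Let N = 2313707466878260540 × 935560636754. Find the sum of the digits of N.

125

2313707466878260540 × 935560636754 = 2164613630975109795402311887160
Sum of its 31 digits: 125.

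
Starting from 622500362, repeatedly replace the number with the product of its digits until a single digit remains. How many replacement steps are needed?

622500362 → 0 (1 step)

1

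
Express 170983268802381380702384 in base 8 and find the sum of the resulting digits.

76

170983268802381380702384 in base 8 is 44152026057271242015350260.
Digit sum: 4+4+1+5+2+0+2+6+0+5+7+2+7+1+2+4+2+0+1+5+3+5+0+2+6+0 = 76.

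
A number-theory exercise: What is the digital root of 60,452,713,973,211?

6+0+4+5+2+7+1+3+9+7+3+2+1+1 = 51
5+1 = 6

6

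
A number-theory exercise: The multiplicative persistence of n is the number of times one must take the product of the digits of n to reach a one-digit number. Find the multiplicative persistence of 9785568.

2

9785568 → 604800 → 0 (2 steps)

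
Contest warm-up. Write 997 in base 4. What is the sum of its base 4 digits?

997 in base 4 is 33211.
Digit sum: 3+3+2+1+1 = 10.

10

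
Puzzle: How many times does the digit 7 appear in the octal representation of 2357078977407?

2357078977407 in base 8 is 42231466565577.
The digit 7 appears 2 times.

2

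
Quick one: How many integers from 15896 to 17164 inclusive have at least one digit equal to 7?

The integers in [15896, 17164] that have at least one digit equal to 7: 15897, 15907, 15917, 15927, 15937, 15947, …, 17163, 17164.
456 qualify.

456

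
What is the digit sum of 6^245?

6^245 = 44366620004754287510154889221530243247003948897358705192665052147678611985891872318962635984551834727387290035707630949012084737441228974340822668003246617033267718797599012230988480408190976
Sum of its 191 digits: 855.

855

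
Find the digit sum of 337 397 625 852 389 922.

3+3+7+3+9+7+6+2+5+8+5+2+3+8+9+9+2+2 = 93

93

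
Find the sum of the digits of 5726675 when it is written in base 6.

5726675 in base 6 is 322424215.
Digit sum: 3+2+2+4+2+4+2+1+5 = 25.

25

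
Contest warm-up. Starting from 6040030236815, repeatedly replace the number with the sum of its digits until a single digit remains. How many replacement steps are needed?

6040030236815 → 38 → 11 → 2 (3 steps)

3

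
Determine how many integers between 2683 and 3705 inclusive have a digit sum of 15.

77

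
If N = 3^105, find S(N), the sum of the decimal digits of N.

3^105 = 125236737537878753441860054533045969266612127846243
Sum of its 51 digits: 225.

225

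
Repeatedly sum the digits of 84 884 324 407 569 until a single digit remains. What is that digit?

8+4+8+8+4+3+2+4+4+0+7+5+6+9 = 72
7+2 = 9

9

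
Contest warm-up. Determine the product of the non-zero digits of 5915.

225

5×9×1×5 = 225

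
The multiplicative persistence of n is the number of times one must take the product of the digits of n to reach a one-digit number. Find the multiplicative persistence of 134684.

2

134684 → 2304 → 0 (2 steps)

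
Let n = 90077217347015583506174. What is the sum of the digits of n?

92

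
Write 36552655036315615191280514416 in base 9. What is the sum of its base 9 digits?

104

36552655036315615191280514416 in base 9 is 767532015243451200080480468081.
Digit sum: 7+6+7+5+3+2+0+1+5+2+4+3+4+5+1+2+0+0+0+8+0+4+8+0+4+6+8+0+8+1 = 104.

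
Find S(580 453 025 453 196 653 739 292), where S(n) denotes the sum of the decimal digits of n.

5+8+0+4+5+3+0+2+5+4+5+3+1+9+6+6+5+3+7+3+9+2+9+2 = 106

106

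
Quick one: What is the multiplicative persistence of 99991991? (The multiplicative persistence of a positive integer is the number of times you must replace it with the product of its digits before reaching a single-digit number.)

99991991 → 531441 → 240 → 0 (3 steps)

3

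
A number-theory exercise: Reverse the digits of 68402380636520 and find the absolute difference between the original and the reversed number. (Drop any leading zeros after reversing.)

65838772316034

Reverse of 68402380636520 is 2563608320486.
|68402380636520 − 2563608320486| = 65838772316034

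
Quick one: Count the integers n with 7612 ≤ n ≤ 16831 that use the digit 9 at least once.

3208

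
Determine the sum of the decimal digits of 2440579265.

44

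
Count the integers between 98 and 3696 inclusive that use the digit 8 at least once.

927

The integers in [98, 3696] that use the digit 8 at least once: 98, 108, 118, 128, 138, 148, …, 3688, 3689.
927 qualify.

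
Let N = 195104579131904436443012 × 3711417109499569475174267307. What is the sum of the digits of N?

195104579131904436443012 × 3711417109499569475174267307 = 724114473131862785368619644944999756178976360208684
Sum of its 51 digits: 258.

258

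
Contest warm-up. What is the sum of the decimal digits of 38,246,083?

34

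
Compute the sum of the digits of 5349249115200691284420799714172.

5+3+4+9+2+4+9+1+1+5+2+0+0+6+9+1+2+8+4+4+2+0+7+9+9+7+1+4+1+7+2 = 128

128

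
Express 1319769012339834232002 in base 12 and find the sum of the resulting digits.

101

1319769012339834232002 in base 12 is 416A4291619593416596.
Digit sum: 4+1+6+10+4+2+9+1+6+1+9+5+9+3+4+1+6+5+9+6 = 101.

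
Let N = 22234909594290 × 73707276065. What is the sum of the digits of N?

129

22234909594290 × 73707276065 = 1638874619746650177668850
Sum of its 25 digits: 129.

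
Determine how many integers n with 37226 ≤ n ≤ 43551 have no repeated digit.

2064

The integers in [37226, 43551] that have no repeated digit: 37240, 37241, 37245, 37246, 37248, 37249, …, 43528, 43529.
2064 qualify.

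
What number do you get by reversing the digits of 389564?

Reversing 389564 gives 465983.

465983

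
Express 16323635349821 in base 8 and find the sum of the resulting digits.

16323635349821 in base 8 is 355424437104475.
Digit sum: 3+5+5+4+2+4+4+3+7+1+0+4+4+7+5 = 58.

58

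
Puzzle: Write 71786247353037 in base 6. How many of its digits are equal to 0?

71786247353037 in base 6 is 412402051411253313.
The digit 0 appears 2 times.

2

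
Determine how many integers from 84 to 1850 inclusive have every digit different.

The integers in [84, 1850] that have every digit different: 84, 85, 86, 87, 89, 90, …, 1849, 1850.
1083 qualify.

1083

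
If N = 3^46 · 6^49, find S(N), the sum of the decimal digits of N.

3^46 · 6^49 = 1193957824240646248629993383495954353857057786650533910544384
Sum of its 61 digits: 297.

297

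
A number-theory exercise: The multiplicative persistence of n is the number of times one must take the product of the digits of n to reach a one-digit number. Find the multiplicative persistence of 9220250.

9220250 → 0 (1 step)

1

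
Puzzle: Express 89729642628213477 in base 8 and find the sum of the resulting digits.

71

89729642628213477 in base 8 is 4766212116253265345.
Digit sum: 4+7+6+6+2+1+2+1+1+6+2+5+3+2+6+5+3+4+5 = 71.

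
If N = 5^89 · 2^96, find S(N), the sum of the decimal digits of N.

11

5^89 · 2^96 = 12800000000000000000000000000000000000000000000000000000000000000000000000000000000000000000
Sum of its 92 digits: 11.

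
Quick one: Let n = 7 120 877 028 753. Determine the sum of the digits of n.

57

7+1+2+0+8+7+7+0+2+8+7+5+3 = 57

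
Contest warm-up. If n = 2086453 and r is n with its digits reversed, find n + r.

Reverse of 2086453 is 3546802.
2086453 + 3546802 = 5633255

5633255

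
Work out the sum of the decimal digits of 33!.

144

33! = 8683317618811886495518194401280000000
Sum of its 37 digits: 144.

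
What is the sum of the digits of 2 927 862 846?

2+9+2+7+8+6+2+8+4+6 = 54

54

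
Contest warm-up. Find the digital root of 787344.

7+8+7+3+4+4 = 33
3+3 = 6
(Equivalently, 787344 mod 9 = 6.)

6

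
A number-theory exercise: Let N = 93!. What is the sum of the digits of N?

93! = 1156772507081641574759205162306240436214753229576413535186142281213246807121467315215203289516844845303838996289387078090752000000000000000000000
Sum of its 145 digits: 513.

513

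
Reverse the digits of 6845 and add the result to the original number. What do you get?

12331

Reverse of 6845 is 5486.
6845 + 5486 = 12331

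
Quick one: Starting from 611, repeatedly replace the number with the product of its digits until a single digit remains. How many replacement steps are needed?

611 → 6 (1 step)

1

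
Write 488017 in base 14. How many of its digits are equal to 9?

1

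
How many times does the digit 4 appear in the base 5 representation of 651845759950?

651845759950 in base 5 is 41134440003304300.
The digit 4 appears 5 times.

5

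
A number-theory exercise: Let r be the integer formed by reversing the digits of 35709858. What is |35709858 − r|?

50180895

Reverse of 35709858 is 85890753.
|35709858 − 85890753| = 50180895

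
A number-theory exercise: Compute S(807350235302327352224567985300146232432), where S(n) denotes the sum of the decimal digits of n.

138

8+0+7+3+5+0+2+3+5+3+0+2+3+2+7+3+5+2+2+2+4+5+6+7+9+8+5+3+0+0+1+4+6+2+3+2+4+3+2 = 138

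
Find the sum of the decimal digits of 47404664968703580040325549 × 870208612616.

163

47404664968703580040325549 × 870208612616 = 41251947733941839447044005328268526184
Sum of its 38 digits: 163.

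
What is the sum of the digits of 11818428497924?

68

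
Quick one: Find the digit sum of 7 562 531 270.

7+5+6+2+5+3+1+2+7+0 = 38

38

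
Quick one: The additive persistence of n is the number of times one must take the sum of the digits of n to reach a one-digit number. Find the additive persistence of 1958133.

2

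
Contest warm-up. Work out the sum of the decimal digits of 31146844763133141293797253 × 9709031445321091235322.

195

31146844763133141293797253 × 9709031445321091235322 = 302405695227794224404482499652804314301980170466
Sum of its 48 digits: 195.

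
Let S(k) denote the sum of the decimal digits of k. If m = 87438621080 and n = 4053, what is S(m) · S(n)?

564

S(87438621080) = 8+7+4+3+8+6+2+1+0+8+0 = 47.
S(4053) = 4+0+5+3 = 12.
47 · 12 = 564.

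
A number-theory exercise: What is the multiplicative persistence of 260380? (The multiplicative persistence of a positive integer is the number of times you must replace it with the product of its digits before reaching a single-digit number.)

260380 → 0 (1 step)

1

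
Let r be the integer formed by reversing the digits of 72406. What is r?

60427

Reversing 72406 gives 60427.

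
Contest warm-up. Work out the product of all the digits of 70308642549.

0

7×0×3×0×8×6×4×2×5×4×9 = 0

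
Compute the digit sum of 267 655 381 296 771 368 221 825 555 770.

2+6+7+6+5+5+3+8+1+2+9+6+7+7+1+3+6+8+2+2+1+8+2+5+5+5+5+7+7+0 = 141

141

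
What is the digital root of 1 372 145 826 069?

9

1+3+7+2+1+4+5+8+2+6+0+6+9 = 54
5+4 = 9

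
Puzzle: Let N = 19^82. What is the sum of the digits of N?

487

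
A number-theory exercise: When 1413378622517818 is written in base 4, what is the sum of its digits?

40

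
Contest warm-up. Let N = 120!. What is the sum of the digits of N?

120! = 6689502913449127057588118054090372586752746333138029810295671352301633557244962989366874165271984981308157637893214090552534408589408121859898481114389650005964960521256960000000000000000000000000000
Sum of its 199 digits: 783.

783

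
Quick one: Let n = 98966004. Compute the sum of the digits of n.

9+8+9+6+6+0+0+4 = 42

42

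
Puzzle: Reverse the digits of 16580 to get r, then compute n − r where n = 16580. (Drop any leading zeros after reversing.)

Reverse of 16580 is 8561.
16580 − 8561 = 8019

8019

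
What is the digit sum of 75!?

432

75! = 24809140811395398091946477116594033660926243886570122837795894512655842677572867409443815424000000000000000000
Sum of its 110 digits: 432.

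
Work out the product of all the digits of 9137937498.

10287648

9×1×3×7×9×3×7×4×9×8 = 10287648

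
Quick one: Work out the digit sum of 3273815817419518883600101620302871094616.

3+2+7+3+8+1+5+8+1+7+4+1+9+5+1+8+8+8+3+6+0+0+1+0+1+6+2+0+3+0+2+8+7+1+0+9+4+6+1+6 = 155

155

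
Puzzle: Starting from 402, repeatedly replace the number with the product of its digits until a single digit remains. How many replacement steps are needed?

1

402 → 0 (1 step)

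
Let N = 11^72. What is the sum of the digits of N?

325

11^72 = 955593817727321453093807642925081991552428315714137911219172409259950196321
Sum of its 75 digits: 325.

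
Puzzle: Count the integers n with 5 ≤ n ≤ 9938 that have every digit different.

The integers in [5, 9938] that have every digit different: 5, 6, 7, 8, 9, 10, …, 9875, 9876.
5270 qualify.

5270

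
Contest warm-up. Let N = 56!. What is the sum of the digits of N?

56! = 710998587804863451854045647463724949736497978881168458687447040000000000000
Sum of its 75 digits: 333.

333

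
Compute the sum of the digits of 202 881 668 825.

56

2+0+2+8+8+1+6+6+8+8+2+5 = 56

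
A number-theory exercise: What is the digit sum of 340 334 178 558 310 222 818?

78

3+4+0+3+3+4+1+7+8+5+5+8+3+1+0+2+2+2+8+1+8 = 78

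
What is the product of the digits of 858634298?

3317760

8×5×8×6×3×4×2×9×8 = 3317760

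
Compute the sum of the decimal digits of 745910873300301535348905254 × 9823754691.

162

745910873300301535348905254 × 9823754691 = 7327645440651743859598310310697046514
Sum of its 37 digits: 162.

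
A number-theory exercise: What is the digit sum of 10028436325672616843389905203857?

136

1+0+0+2+8+4+3+6+3+2+5+6+7+2+6+1+6+8+4+3+3+8+9+9+0+5+2+0+3+8+5+7 = 136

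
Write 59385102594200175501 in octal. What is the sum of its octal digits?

65

59385102594200175501 in base 8 is 6340422102616533401615.
Digit sum: 6+3+4+0+4+2+2+1+0+2+6+1+6+5+3+3+4+0+1+6+1+5 = 65.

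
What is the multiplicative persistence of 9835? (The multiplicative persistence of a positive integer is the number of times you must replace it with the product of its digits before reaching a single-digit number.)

9835 → 1080 → 0 (2 steps)

2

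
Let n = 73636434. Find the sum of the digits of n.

7+3+6+3+6+4+3+4 = 36

36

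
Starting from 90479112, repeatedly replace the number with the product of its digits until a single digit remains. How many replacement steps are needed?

1

90479112 → 0 (1 step)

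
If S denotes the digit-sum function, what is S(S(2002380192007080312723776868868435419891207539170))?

4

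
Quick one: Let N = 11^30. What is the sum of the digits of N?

145

11^30 = 17449402268886407318558803753801
Sum of its 32 digits: 145.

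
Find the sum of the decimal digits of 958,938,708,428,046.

81

9+5+8+9+3+8+7+0+8+4+2+8+0+4+6 = 81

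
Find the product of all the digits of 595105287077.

5×9×5×1×0×5×2×8×7×0×7×7 = 0

0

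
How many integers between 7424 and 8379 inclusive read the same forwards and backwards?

10

The integers in [7424, 8379] that read the same forwards and backwards: 7447, 7557, 7667, 7777, 7887, 7997, 8008, 8118, 8228, 8338.
10 qualify.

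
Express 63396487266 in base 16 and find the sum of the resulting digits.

63396487266 in base 16 is EC2B9A062.
Digit sum: 14+12+2+11+9+10+0+6+2 = 66.

66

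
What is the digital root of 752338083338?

8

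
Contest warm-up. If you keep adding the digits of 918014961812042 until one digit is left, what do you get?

9+1+8+0+1+4+9+6+1+8+1+2+0+4+2 = 56
5+6 = 11
1+1 = 2

2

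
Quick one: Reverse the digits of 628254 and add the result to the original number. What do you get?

1081080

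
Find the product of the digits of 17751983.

52920

1×7×7×5×1×9×8×3 = 52920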